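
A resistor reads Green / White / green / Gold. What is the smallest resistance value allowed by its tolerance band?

Green → 5 (first significant figure)
White → 9 (second significant figure)
Green → ×10^5 multiplier
Gold → ±5% tolerance
59 × 100000 = 5900000 Ω
Smallest = 5900000 × (1 − 5/100) = 5605000 Ω.

5605000 Ω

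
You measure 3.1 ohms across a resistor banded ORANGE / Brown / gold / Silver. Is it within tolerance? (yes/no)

Orange → 3 (first significant figure)
Brown → 1 (second significant figure)
Gold → ×0.1 multiplier
Silver → ±10% tolerance
31 × 0.1 = 3.1 Ω
Allowed range: 2.79 Ω to 3.41 Ω.
3.1 ohms lies inside that range.

yes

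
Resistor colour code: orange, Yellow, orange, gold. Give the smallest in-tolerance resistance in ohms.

Orange → 3 (first significant figure)
Yellow → 4 (second significant figure)
Orange → ×10^3 multiplier
Gold → ±5% tolerance
34 × 1000 = 34000 Ω
Smallest = 34000 × (1 − 5/100) = 32300 Ω.

32300 Ω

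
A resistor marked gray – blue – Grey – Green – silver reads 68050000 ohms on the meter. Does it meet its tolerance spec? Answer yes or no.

no

Grey → 8 (first significant figure)
Blue → 6 (second significant figure)
Grey → 8 (third significant figure)
Green → ×10^5 multiplier
Silver → ±10% tolerance
868 × 100000 = 86800000 Ω
Allowed range: 78120000 Ω to 95480000 Ω.
68050000 ohms lies outside that range.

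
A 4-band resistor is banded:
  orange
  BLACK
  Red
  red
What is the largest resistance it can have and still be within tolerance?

Orange → 3 (first significant figure)
Black → 0 (second significant figure)
Red → ×10^2 multiplier
Red → ±2% tolerance
30 × 100 = 3000 Ω
Largest = 3000 × (1 + 2/100) = 3060 Ω.

3060 Ω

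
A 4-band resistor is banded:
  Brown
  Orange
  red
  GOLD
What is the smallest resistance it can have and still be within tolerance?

1235 Ω

Brown → 1 (first significant figure)
Orange → 3 (second significant figure)
Red → ×10^2 multiplier
Gold → ±5% tolerance
13 × 100 = 1300 Ω
Smallest = 1300 × (1 − 5/100) = 1235 Ω.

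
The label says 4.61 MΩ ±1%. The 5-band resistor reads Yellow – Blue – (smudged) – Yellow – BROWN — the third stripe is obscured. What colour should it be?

brown

4610000 Ω = 461 × 10^4.
The third band gives digit 1 of the significand, and 1 is brown.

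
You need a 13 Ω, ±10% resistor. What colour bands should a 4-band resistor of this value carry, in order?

brown, orange, black, silver

13 Ω = 13 × 10^0.
1 → brown
3 → orange
Multiplier 10^0 → black.
±10% tolerance → silver.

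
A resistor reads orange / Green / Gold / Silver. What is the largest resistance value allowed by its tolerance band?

3.85 Ω

Orange → 3 (first significant figure)
Green → 5 (second significant figure)
Gold → ×0.1 multiplier
Silver → ±10% tolerance
35 × 0.1 = 3.5 Ω
Largest = 3.5 × (1 + 10/100) = 3.85 Ω.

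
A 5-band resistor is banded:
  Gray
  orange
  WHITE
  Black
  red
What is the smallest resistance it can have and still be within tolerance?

Grey → 8 (first significant figure)
Orange → 3 (second significant figure)
White → 9 (third significant figure)
Black → ×1 multiplier
Red → ±2% tolerance
839 × 1 = 839 Ω
Smallest = 839 × (1 − 2/100) = 822.22 Ω.

822.22 Ω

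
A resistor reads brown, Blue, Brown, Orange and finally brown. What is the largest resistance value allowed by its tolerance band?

Brown → 1 (first significant figure)
Blue → 6 (second significant figure)
Brown → 1 (third significant figure)
Orange → ×10^3 multiplier
Brown → ±1% tolerance
161 × 1000 = 161000 Ω
Largest = 161000 × (1 + 1/100) = 162610 Ω.

162610 Ω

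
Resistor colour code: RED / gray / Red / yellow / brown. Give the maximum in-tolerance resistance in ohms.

2848200 Ω

Red → 2 (first significant figure)
Grey → 8 (second significant figure)
Red → 2 (third significant figure)
Yellow → ×10^4 multiplier
Brown → ±1% tolerance
282 × 10000 = 2820000 Ω
Maximum = 2820000 × (1 + 1/100) = 2848200 Ω.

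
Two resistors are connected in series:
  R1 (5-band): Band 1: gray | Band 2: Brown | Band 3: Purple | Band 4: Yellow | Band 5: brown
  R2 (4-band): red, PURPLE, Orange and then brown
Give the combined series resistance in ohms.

8197000 Ω

R1: grey, brown, violet → 817; yellow ×10^4 → 8170000 Ω.
R2: red, violet → 27; orange ×10^3 → 27000 Ω.
Series: 8170000 + 27000 = 8197000 Ω.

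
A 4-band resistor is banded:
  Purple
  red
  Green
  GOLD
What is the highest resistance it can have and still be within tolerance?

7560000 Ω

Violet → 7 (first significant figure)
Red → 2 (second significant figure)
Green → ×10^5 multiplier
Gold → ±5% tolerance
72 × 100000 = 7200000 Ω
Highest = 7200000 × (1 + 5/100) = 7560000 Ω.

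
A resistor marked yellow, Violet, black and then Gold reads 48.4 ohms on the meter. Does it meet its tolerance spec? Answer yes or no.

yes

Yellow → 4 (first significant figure)
Violet → 7 (second significant figure)
Black → ×1 multiplier
Gold → ±5% tolerance
47 × 1 = 47 Ω
Allowed range: 44.65 Ω to 49.35 Ω.
48.4 ohms lies inside that range.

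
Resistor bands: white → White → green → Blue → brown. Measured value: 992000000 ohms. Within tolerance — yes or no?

White → 9 (first significant figure)
White → 9 (second significant figure)
Green → 5 (third significant figure)
Blue → ×10^6 multiplier
Brown → ±1% tolerance
995 × 1000000 = 995000000 Ω
Allowed range: 985050000 Ω to 1004950000 Ω.
992000000 ohms lies inside that range.

yes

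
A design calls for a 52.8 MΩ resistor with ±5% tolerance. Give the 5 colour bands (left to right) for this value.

52800000 Ω = 528 × 10^5.
5 → green
2 → red
8 → grey
Multiplier 10^5 → green.
±5% tolerance → gold.

green, red, grey, green, gold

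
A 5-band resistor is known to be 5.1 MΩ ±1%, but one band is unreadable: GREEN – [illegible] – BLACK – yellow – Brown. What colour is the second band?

5100000 Ω = 510 × 10^4.
The second band gives digit 1 of the significand, and 1 is brown.

brown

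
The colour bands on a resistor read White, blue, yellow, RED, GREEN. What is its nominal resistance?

96400 Ω

White → 9 (first significant figure)
Blue → 6 (second significant figure)
Yellow → 4 (third significant figure)
Red → ×10^2 multiplier
964 × 100 = 96400 Ω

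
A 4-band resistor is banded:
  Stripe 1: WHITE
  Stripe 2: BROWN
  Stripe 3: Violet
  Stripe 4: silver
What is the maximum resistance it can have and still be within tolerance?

White → 9 (first significant figure)
Brown → 1 (second significant figure)
Violet → ×10^7 multiplier
Silver → ±10% tolerance
91 × 10000000 = 910000000 Ω
Maximum = 910000000 × (1 + 10/100) = 1001000000 Ω.

1001000000 Ω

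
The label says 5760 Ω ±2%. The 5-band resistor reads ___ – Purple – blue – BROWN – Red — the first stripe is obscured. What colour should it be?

green

5760 Ω = 576 × 10^1.
The first band gives digit 5 of the significand, and 5 is green.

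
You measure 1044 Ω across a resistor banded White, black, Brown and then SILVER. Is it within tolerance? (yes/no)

no

White → 9 (first significant figure)
Black → 0 (second significant figure)
Brown → ×10 multiplier
Silver → ±10% tolerance
90 × 10 = 900 Ω
Allowed range: 810 Ω to 990 Ω.
1044 Ω lies outside that range.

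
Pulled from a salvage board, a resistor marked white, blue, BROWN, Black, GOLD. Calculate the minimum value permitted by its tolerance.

912.95 Ω

White → 9 (first significant figure)
Blue → 6 (second significant figure)
Brown → 1 (third significant figure)
Black → ×1 multiplier
Gold → ±5% tolerance
961 × 1 = 961 Ω
Minimum = 961 × (1 − 5/100) = 912.95 Ω.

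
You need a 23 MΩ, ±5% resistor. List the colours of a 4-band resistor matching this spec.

red, orange, blue, gold

23000000 Ω = 23 × 10^6.
2 → red
3 → orange
Multiplier 10^6 → blue.
±5% tolerance → gold.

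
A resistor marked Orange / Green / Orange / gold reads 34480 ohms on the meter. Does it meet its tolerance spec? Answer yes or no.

Orange → 3 (first significant figure)
Green → 5 (second significant figure)
Orange → ×10^3 multiplier
Gold → ±5% tolerance
35 × 1000 = 35000 Ω
Allowed range: 33250 Ω to 36750 Ω.
34480 ohms lies inside that range.

yes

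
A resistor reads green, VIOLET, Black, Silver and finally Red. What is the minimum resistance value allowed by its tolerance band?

Green → 5 (first significant figure)
Violet → 7 (second significant figure)
Black → 0 (third significant figure)
Silver → ×0.01 multiplier
Red → ±2% tolerance
570 × 0.01 = 5.7 Ω
Minimum = 5.7 × (1 − 2/100) = 5.586 Ω.

5.586 Ω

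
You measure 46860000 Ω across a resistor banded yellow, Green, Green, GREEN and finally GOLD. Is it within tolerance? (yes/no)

Yellow → 4 (first significant figure)
Green → 5 (second significant figure)
Green → 5 (third significant figure)
Green → ×10^5 multiplier
Gold → ±5% tolerance
455 × 100000 = 45500000 Ω
Allowed range: 43225000 Ω to 47775000 Ω.
46860000 Ω lies inside that range.

yes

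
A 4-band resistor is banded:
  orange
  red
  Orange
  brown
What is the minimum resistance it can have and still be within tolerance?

Orange → 3 (first significant figure)
Red → 2 (second significant figure)
Orange → ×10^3 multiplier
Brown → ±1% tolerance
32 × 1000 = 32000 Ω
Minimum = 32000 × (1 − 1/100) = 31680 Ω.

31680 Ω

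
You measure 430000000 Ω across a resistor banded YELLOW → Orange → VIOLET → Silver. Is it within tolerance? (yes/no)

yes

Yellow → 4 (first significant figure)
Orange → 3 (second significant figure)
Violet → ×10^7 multiplier
Silver → ±10% tolerance
43 × 10000000 = 430000000 Ω
Allowed range: 387000000 Ω to 473000000 Ω.
430000000 Ω lies inside that range.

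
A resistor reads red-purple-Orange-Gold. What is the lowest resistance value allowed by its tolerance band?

25650 Ω

Red → 2 (first significant figure)
Violet → 7 (second significant figure)
Orange → ×10^3 multiplier
Gold → ±5% tolerance
27 × 1000 = 27000 Ω
Lowest = 27000 × (1 − 5/100) = 25650 Ω.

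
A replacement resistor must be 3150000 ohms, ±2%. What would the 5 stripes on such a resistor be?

orange, brown, green, yellow, red

3150000 Ω = 315 × 10^4.
3 → orange
1 → brown
5 → green
Multiplier 10^4 → yellow.
±2% tolerance → red.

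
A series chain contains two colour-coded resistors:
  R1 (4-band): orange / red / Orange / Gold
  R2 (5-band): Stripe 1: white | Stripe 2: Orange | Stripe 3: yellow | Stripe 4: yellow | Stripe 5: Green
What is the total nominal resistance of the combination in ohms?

R1: orange, red → 32; orange ×10^3 → 32000 Ω.
R2: white, orange, yellow → 934; yellow ×10^4 → 9340000 Ω.
Series: 32000 + 9340000 = 9372000 Ω.

9372000 Ω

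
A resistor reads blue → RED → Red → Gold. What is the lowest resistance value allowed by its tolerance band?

5890 Ω

Blue → 6 (first significant figure)
Red → 2 (second significant figure)
Red → ×10^2 multiplier
Gold → ±5% tolerance
62 × 100 = 6200 Ω
Lowest = 6200 × (1 − 5/100) = 5890 Ω.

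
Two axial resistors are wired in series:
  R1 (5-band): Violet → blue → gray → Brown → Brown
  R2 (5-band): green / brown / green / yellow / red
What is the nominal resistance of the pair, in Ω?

R1: violet, blue, grey → 768; brown ×10 → 7680 Ω.
R2: green, brown, green → 515; yellow ×10^4 → 5150000 Ω.
Series: 7680 + 5150000 = 5157680 Ω.

5157680 Ω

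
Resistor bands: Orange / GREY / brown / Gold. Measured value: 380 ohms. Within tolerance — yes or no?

yes

Orange → 3 (first significant figure)
Grey → 8 (second significant figure)
Brown → ×10 multiplier
Gold → ±5% tolerance
38 × 10 = 380 Ω
Allowed range: 361 Ω to 399 Ω.
380 ohms lies inside that range.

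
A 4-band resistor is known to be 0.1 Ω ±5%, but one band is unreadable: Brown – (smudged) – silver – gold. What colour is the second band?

black

0.1 Ω = 10 × 10^-2.
The second band gives digit 0 of the significand, and 0 is black.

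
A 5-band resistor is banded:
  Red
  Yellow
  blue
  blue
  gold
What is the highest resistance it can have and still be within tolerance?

Red → 2 (first significant figure)
Yellow → 4 (second significant figure)
Blue → 6 (third significant figure)
Blue → ×10^6 multiplier
Gold → ±5% tolerance
246 × 1000000 = 246000000 Ω
Highest = 246000000 × (1 + 5/100) = 258300000 Ω.

258300000 Ω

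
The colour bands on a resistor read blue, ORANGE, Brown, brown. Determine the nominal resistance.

630 Ω

Blue → 6 (first significant figure)
Orange → 3 (second significant figure)
Brown → ×10 multiplier
63 × 10 = 630 Ω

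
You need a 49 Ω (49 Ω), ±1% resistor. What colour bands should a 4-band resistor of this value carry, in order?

49 Ω = 49 × 10^0.
4 → yellow
9 → white
Multiplier 10^0 → black.
±1% tolerance → brown.

yellow, white, black, brown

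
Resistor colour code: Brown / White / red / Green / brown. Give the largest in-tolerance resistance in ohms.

19392000 Ω

Brown → 1 (first significant figure)
White → 9 (second significant figure)
Red → 2 (third significant figure)
Green → ×10^5 multiplier
Brown → ±1% tolerance
192 × 100000 = 19200000 Ω
Largest = 19200000 × (1 + 1/100) = 19392000 Ω.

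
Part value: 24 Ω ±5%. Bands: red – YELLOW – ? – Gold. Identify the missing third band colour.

black

24 Ω = 24 × 10^0.
The third band is the multiplier, 10^0, which is black.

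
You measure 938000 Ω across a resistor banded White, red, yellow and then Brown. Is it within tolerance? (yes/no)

no

White → 9 (first significant figure)
Red → 2 (second significant figure)
Yellow → ×10^4 multiplier
Brown → ±1% tolerance
92 × 10000 = 920000 Ω
Allowed range: 910800 Ω to 929200 Ω.
938000 Ω lies outside that range.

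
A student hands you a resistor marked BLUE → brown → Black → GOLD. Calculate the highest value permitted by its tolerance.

64.05 Ω

Blue → 6 (first significant figure)
Brown → 1 (second significant figure)
Black → ×1 multiplier
Gold → ±5% tolerance
61 × 1 = 61 Ω
Highest = 61 × (1 + 5/100) = 64.05 Ω.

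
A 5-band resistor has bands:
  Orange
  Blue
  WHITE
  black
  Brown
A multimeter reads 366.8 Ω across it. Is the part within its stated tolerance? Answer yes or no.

Orange → 3 (first significant figure)
Blue → 6 (second significant figure)
White → 9 (third significant figure)
Black → ×1 multiplier
Brown → ±1% tolerance
369 × 1 = 369 Ω
Allowed range: 365.31 Ω to 372.69 Ω.
366.8 Ω lies inside that range.

yes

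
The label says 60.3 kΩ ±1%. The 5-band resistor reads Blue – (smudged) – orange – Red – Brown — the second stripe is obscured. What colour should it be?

60300 Ω = 603 × 10^2.
The second band gives digit 0 of the significand, and 0 is black.

black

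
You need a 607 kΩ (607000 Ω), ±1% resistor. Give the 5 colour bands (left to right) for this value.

607000 Ω = 607 × 10^3.
6 → blue
0 → black
7 → violet
Multiplier 10^3 → orange.
±1% tolerance → brown.

blue, black, violet, orange, brown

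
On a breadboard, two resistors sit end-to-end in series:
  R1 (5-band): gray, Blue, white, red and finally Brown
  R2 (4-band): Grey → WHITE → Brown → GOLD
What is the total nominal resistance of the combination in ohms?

R1: grey, blue, white → 869; red ×10^2 → 86900 Ω.
R2: grey, white → 89; brown ×10 → 890 Ω.
Series: 86900 + 890 = 87790 Ω.

87790 Ω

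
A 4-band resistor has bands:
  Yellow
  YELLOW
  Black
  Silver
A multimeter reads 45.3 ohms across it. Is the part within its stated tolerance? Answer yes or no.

yes

Yellow → 4 (first significant figure)
Yellow → 4 (second significant figure)
Black → ×1 multiplier
Silver → ±10% tolerance
44 × 1 = 44 Ω
Allowed range: 39.6 Ω to 48.4 Ω.
45.3 ohms lies inside that range.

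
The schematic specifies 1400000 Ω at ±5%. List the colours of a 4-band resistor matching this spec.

1400000 Ω = 14 × 10^5.
1 → brown
4 → yellow
Multiplier 10^5 → green.
±5% tolerance → gold.

brown, yellow, green, gold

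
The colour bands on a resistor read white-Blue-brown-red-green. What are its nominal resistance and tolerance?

96100 Ω ±0.5%

White → 9 (first significant figure)
Blue → 6 (second significant figure)
Brown → 1 (third significant figure)
Red → ×10^2 multiplier
Green → ±0.5% tolerance
961 × 100 = 96100 Ω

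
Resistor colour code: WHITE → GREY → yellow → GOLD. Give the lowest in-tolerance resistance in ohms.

931000 Ω

White → 9 (first significant figure)
Grey → 8 (second significant figure)
Yellow → ×10^4 multiplier
Gold → ±5% tolerance
98 × 10000 = 980000 Ω
Lowest = 980000 × (1 − 5/100) = 931000 Ω.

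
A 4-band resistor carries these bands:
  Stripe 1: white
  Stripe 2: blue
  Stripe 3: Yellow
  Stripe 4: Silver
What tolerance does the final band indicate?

±10%

The last band, silver, is the tolerance band.
Silver corresponds to ±10%.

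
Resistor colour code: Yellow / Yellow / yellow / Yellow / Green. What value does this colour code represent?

4440000 Ω

Yellow → 4 (first significant figure)
Yellow → 4 (second significant figure)
Yellow → 4 (third significant figure)
Yellow → ×10^4 multiplier
444 × 10000 = 4440000 Ω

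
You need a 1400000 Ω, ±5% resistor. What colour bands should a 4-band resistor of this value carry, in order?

brown, yellow, green, gold

1400000 Ω = 14 × 10^5.
1 → brown
4 → yellow
Multiplier 10^5 → green.
±5% tolerance → gold.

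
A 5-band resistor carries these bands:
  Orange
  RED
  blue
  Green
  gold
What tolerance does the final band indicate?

The last band, gold, is the tolerance band.
Gold corresponds to ±5%.

±5%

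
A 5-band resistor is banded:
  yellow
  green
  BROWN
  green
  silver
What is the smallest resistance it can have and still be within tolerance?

40590000 Ω

Yellow → 4 (first significant figure)
Green → 5 (second significant figure)
Brown → 1 (third significant figure)
Green → ×10^5 multiplier
Silver → ±10% tolerance
451 × 100000 = 45100000 Ω
Smallest = 45100000 × (1 − 10/100) = 40590000 Ω.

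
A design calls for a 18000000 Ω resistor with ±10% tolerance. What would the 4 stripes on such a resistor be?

18000000 Ω = 18 × 10^6.
1 → brown
8 → grey
Multiplier 10^6 → blue.
±10% tolerance → silver.

brown, grey, blue, silver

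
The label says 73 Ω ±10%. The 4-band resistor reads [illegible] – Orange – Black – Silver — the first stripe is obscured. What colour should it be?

violet

73 Ω = 73 × 10^0.
The first band gives digit 7 of the significand, and 7 is violet.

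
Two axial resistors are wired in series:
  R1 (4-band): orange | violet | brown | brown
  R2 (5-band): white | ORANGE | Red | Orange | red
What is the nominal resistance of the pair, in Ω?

R1: orange, violet → 37; brown ×10 → 370 Ω.
R2: white, orange, red → 932; orange ×10^3 → 932000 Ω.
Series: 370 + 932000 = 932370 Ω.

932370 Ω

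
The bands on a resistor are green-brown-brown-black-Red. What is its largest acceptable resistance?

Green → 5 (first significant figure)
Brown → 1 (second significant figure)
Brown → 1 (third significant figure)
Black → ×1 multiplier
Red → ±2% tolerance
511 × 1 = 511 Ω
Largest = 511 × (1 + 2/100) = 521.22 Ω.

521.22 Ω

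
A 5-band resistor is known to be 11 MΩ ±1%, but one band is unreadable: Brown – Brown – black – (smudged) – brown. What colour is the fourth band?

11000000 Ω = 110 × 10^5.
The fourth band is the multiplier, 10^5, which is green.

green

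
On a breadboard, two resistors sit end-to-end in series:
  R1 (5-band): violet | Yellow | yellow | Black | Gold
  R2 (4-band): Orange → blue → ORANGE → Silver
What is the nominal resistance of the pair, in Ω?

36744 Ω

R1: violet, yellow, yellow → 744; black ×1 → 744 Ω.
R2: orange, blue → 36; orange ×10^3 → 36000 Ω.
Series: 744 + 36000 = 36744 Ω.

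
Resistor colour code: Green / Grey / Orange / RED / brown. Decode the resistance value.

Green → 5 (first significant figure)
Grey → 8 (second significant figure)
Orange → 3 (third significant figure)
Red → ×10^2 multiplier
583 × 100 = 58300 Ω

58300 Ω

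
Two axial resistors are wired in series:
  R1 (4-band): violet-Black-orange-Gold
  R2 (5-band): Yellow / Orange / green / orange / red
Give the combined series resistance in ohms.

R1: violet, black → 70; orange ×10^3 → 70000 Ω.
R2: yellow, orange, green → 435; orange ×10^3 → 435000 Ω.
Series: 70000 + 435000 = 505000 Ω.

505000 Ω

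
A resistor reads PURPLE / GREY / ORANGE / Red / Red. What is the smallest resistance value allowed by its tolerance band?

Violet → 7 (first significant figure)
Grey → 8 (second significant figure)
Orange → 3 (third significant figure)
Red → ×10^2 multiplier
Red → ±2% tolerance
783 × 100 = 78300 Ω
Smallest = 78300 × (1 − 2/100) = 76734 Ω.

76734 Ω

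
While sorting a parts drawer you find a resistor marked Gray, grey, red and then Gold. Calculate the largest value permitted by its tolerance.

9240 Ω

Grey → 8 (first significant figure)
Grey → 8 (second significant figure)
Red → ×10^2 multiplier
Gold → ±5% tolerance
88 × 100 = 8800 Ω
Largest = 8800 × (1 + 5/100) = 9240 Ω.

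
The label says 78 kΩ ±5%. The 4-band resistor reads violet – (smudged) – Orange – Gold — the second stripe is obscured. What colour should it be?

grey

78000 Ω = 78 × 10^3.
The second band gives digit 8 of the significand, and 8 is grey.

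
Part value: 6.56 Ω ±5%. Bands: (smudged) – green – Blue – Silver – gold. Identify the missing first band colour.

blue

6.56 Ω = 656 × 10^-2.
The first band gives digit 6 of the significand, and 6 is blue.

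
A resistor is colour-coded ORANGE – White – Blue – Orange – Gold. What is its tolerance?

±5%

The last band, gold, is the tolerance band.
Gold corresponds to ±5%.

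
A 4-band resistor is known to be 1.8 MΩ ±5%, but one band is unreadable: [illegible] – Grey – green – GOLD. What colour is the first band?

1800000 Ω = 18 × 10^5.
The first band gives digit 1 of the significand, and 1 is brown.

brown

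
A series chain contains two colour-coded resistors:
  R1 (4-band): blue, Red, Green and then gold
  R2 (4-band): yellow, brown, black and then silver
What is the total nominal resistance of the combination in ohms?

6200041 Ω

R1: blue, red → 62; green ×10^5 → 6200000 Ω.
R2: yellow, brown → 41; black ×1 → 41 Ω.
Series: 6200000 + 41 = 6200041 Ω.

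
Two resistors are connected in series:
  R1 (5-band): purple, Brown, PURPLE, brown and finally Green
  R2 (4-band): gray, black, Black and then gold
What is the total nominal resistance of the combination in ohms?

R1: violet, brown, violet → 717; brown ×10 → 7170 Ω.
R2: grey, black → 80; black ×1 → 80 Ω.
Series: 7170 + 80 = 7250 Ω.

7250 Ω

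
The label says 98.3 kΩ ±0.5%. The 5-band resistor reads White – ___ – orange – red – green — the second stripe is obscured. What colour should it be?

98300 Ω = 983 × 10^2.
The second band gives digit 8 of the significand, and 8 is grey.

grey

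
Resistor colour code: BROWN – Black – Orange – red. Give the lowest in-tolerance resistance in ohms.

Brown → 1 (first significant figure)
Black → 0 (second significant figure)
Orange → ×10^3 multiplier
Red → ±2% tolerance
10 × 1000 = 10000 Ω
Lowest = 10000 × (1 − 2/100) = 9800 Ω.

9800 Ω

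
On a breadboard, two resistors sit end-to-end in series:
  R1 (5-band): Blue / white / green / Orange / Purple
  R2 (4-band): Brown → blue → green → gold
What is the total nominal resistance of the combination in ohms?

2295000 Ω

R1: blue, white, green → 695; orange ×10^3 → 695000 Ω.
R2: brown, blue → 16; green ×10^5 → 1600000 Ω.
Series: 695000 + 1600000 = 2295000 Ω.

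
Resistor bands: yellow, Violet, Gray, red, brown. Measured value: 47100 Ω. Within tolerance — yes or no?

no

Yellow → 4 (first significant figure)
Violet → 7 (second significant figure)
Grey → 8 (third significant figure)
Red → ×10^2 multiplier
Brown → ±1% tolerance
478 × 100 = 47800 Ω
Allowed range: 47322 Ω to 48278 Ω.
47100 Ω lies outside that range.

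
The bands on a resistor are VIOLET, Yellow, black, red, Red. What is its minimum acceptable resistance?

Violet → 7 (first significant figure)
Yellow → 4 (second significant figure)
Black → 0 (third significant figure)
Red → ×10^2 multiplier
Red → ±2% tolerance
740 × 100 = 74000 Ω
Minimum = 74000 × (1 − 2/100) = 72520 Ω.

72520 Ω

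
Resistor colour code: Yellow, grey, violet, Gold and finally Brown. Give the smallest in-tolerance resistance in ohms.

48.213 Ω

Yellow → 4 (first significant figure)
Grey → 8 (second significant figure)
Violet → 7 (third significant figure)
Gold → ×0.1 multiplier
Brown → ±1% tolerance
487 × 0.1 = 48.7 Ω
Smallest = 48.7 × (1 − 1/100) = 48.213 Ω.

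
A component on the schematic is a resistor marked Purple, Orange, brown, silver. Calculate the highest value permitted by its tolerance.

803 Ω

Violet → 7 (first significant figure)
Orange → 3 (second significant figure)
Brown → ×10 multiplier
Silver → ±10% tolerance
73 × 10 = 730 Ω
Highest = 730 × (1 + 10/100) = 803 Ω.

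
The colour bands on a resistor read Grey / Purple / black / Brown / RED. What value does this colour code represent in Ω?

8700 Ω

Grey → 8 (first significant figure)
Violet → 7 (second significant figure)
Black → 0 (third significant figure)
Brown → ×10 multiplier
870 × 10 = 8700 Ω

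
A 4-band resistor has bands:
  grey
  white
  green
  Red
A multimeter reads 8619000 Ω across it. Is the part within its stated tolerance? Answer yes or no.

no

Grey → 8 (first significant figure)
White → 9 (second significant figure)
Green → ×10^5 multiplier
Red → ±2% tolerance
89 × 100000 = 8900000 Ω
Allowed range: 8722000 Ω to 9078000 Ω.
8619000 Ω lies outside that range.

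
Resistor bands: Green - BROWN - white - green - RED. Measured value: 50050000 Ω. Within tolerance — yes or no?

no

Green → 5 (first significant figure)
Brown → 1 (second significant figure)
White → 9 (third significant figure)
Green → ×10^5 multiplier
Red → ±2% tolerance
519 × 100000 = 51900000 Ω
Allowed range: 50862000 Ω to 52938000 Ω.
50050000 Ω lies outside that range.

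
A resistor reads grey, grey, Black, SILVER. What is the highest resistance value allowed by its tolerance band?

96.8 Ω

Grey → 8 (first significant figure)
Grey → 8 (second significant figure)
Black → ×1 multiplier
Silver → ±10% tolerance
88 × 1 = 88 Ω
Highest = 88 × (1 + 10/100) = 96.8 Ω.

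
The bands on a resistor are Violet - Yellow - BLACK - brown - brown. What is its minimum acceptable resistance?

7326 Ω

Violet → 7 (first significant figure)
Yellow → 4 (second significant figure)
Black → 0 (third significant figure)
Brown → ×10 multiplier
Brown → ±1% tolerance
740 × 10 = 7400 Ω
Minimum = 7400 × (1 − 1/100) = 7326 Ω.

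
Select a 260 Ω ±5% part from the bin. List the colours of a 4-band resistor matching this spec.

red, blue, brown, gold

260 Ω = 26 × 10^1.
2 → red
6 → blue
Multiplier 10^1 → brown.
±5% tolerance → gold.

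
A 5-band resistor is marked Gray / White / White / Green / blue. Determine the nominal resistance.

Grey → 8 (first significant figure)
White → 9 (second significant figure)
White → 9 (third significant figure)
Green → ×10^5 multiplier
899 × 100000 = 89900000 Ω

89900000 Ω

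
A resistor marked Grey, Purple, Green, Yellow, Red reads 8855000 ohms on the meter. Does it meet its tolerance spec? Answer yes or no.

yes

Grey → 8 (first significant figure)
Violet → 7 (second significant figure)
Green → 5 (third significant figure)
Yellow → ×10^4 multiplier
Red → ±2% tolerance
875 × 10000 = 8750000 Ω
Allowed range: 8575000 Ω to 8925000 Ω.
8855000 ohms lies inside that range.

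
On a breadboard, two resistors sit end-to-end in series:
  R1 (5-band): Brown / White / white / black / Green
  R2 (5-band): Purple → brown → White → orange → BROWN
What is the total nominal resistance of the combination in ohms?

R1: brown, white, white → 199; black ×1 → 199 Ω.
R2: violet, brown, white → 719; orange ×10^3 → 719000 Ω.
Series: 199 + 719000 = 719199 Ω.

719199 Ω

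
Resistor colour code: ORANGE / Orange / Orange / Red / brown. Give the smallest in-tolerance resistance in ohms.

32967 Ω

Orange → 3 (first significant figure)
Orange → 3 (second significant figure)
Orange → 3 (third significant figure)
Red → ×10^2 multiplier
Brown → ±1% tolerance
333 × 100 = 33300 Ω
Smallest = 33300 × (1 − 1/100) = 32967 Ω.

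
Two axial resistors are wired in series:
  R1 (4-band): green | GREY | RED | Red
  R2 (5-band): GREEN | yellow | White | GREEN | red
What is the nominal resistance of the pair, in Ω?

54905800 Ω

R1: green, grey → 58; red ×10^2 → 5800 Ω.
R2: green, yellow, white → 549; green ×10^5 → 54900000 Ω.
Series: 5800 + 54900000 = 54905800 Ω.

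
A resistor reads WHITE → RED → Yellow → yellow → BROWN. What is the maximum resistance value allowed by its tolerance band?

9332400 Ω

White → 9 (first significant figure)
Red → 2 (second significant figure)
Yellow → 4 (third significant figure)
Yellow → ×10^4 multiplier
Brown → ±1% tolerance
924 × 10000 = 9240000 Ω
Maximum = 9240000 × (1 + 1/100) = 9332400 Ω.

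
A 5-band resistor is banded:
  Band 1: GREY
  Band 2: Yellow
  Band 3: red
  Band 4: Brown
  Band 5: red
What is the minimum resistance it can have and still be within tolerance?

Grey → 8 (first significant figure)
Yellow → 4 (second significant figure)
Red → 2 (third significant figure)
Brown → ×10 multiplier
Red → ±2% tolerance
842 × 10 = 8420 Ω
Minimum = 8420 × (1 − 2/100) = 8251.6 Ω.

8251.6 Ω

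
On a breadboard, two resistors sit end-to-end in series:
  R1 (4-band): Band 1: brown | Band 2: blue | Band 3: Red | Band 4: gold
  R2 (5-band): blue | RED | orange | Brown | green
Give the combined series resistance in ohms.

R1: brown, blue → 16; red ×10^2 → 1600 Ω.
R2: blue, red, orange → 623; brown ×10 → 6230 Ω.
Series: 1600 + 6230 = 7830 Ω.

7830 Ω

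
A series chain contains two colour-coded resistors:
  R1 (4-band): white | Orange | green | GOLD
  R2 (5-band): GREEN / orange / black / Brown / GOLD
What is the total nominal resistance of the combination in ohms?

9305300 Ω

R1: white, orange → 93; green ×10^5 → 9300000 Ω.
R2: green, orange, black → 530; brown ×10 → 5300 Ω.
Series: 9300000 + 5300 = 9305300 Ω.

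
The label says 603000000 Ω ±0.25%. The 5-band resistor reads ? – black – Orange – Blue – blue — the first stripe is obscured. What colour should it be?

603000000 Ω = 603 × 10^6.
The first band gives digit 6 of the significand, and 6 is blue.

blue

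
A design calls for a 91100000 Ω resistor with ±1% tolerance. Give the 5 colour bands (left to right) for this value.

91100000 Ω = 911 × 10^5.
9 → white
1 → brown
1 → brown
Multiplier 10^5 → green.
±1% tolerance → brown.

white, brown, brown, green, brown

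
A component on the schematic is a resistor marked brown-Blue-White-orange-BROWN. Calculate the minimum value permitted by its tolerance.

167310 Ω

Brown → 1 (first significant figure)
Blue → 6 (second significant figure)
White → 9 (third significant figure)
Orange → ×10^3 multiplier
Brown → ±1% tolerance
169 × 1000 = 169000 Ω
Minimum = 169000 × (1 − 1/100) = 167310 Ω.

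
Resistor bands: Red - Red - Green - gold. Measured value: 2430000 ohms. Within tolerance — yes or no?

no

Red → 2 (first significant figure)
Red → 2 (second significant figure)
Green → ×10^5 multiplier
Gold → ±5% tolerance
22 × 100000 = 2200000 Ω
Allowed range: 2090000 Ω to 2310000 Ω.
2430000 ohms lies outside that range.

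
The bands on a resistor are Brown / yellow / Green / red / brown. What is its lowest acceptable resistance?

Brown → 1 (first significant figure)
Yellow → 4 (second significant figure)
Green → 5 (third significant figure)
Red → ×10^2 multiplier
Brown → ±1% tolerance
145 × 100 = 14500 Ω
Lowest = 14500 × (1 − 1/100) = 14355 Ω.

14355 Ω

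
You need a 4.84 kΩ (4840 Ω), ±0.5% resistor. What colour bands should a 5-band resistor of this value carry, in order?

4840 Ω = 484 × 10^1.
4 → yellow
8 → grey
4 → yellow
Multiplier 10^1 → brown.
±0.5% tolerance → green.

yellow, grey, yellow, brown, green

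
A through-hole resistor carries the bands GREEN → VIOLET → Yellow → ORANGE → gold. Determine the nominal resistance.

Green → 5 (first significant figure)
Violet → 7 (second significant figure)
Yellow → 4 (third significant figure)
Orange → ×10^3 multiplier
574 × 1000 = 574000 Ω

574000 Ω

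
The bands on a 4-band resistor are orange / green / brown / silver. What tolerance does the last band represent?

±10%

The last band, silver, is the tolerance band.
Silver corresponds to ±10%.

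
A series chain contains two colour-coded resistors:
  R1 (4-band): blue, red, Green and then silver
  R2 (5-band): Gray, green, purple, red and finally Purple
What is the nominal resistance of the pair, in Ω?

6285700 Ω

R1: blue, red → 62; green ×10^5 → 6200000 Ω.
R2: grey, green, violet → 857; red ×10^2 → 85700 Ω.
Series: 6200000 + 85700 = 6285700 Ω.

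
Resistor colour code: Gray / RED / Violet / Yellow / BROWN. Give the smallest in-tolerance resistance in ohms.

8187300 Ω

Grey → 8 (first significant figure)
Red → 2 (second significant figure)
Violet → 7 (third significant figure)
Yellow → ×10^4 multiplier
Brown → ±1% tolerance
827 × 10000 = 8270000 Ω
Smallest = 8270000 × (1 − 1/100) = 8187300 Ω.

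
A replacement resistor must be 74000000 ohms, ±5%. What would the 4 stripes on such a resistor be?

74000000 Ω = 74 × 10^6.
7 → violet
4 → yellow
Multiplier 10^6 → blue.
±5% tolerance → gold.

violet, yellow, blue, gold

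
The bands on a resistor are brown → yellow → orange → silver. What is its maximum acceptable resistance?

15400 Ω

Brown → 1 (first significant figure)
Yellow → 4 (second significant figure)
Orange → ×10^3 multiplier
Silver → ±10% tolerance
14 × 1000 = 14000 Ω
Maximum = 14000 × (1 + 10/100) = 15400 Ω.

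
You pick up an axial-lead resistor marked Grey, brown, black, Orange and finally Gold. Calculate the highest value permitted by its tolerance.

850500 Ω

Grey → 8 (first significant figure)
Brown → 1 (second significant figure)
Black → 0 (third significant figure)
Orange → ×10^3 multiplier
Gold → ±5% tolerance
810 × 1000 = 810000 Ω
Highest = 810000 × (1 + 5/100) = 850500 Ω.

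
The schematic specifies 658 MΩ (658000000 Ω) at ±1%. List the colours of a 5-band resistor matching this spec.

658000000 Ω = 658 × 10^6.
6 → blue
5 → green
8 → grey
Multiplier 10^6 → blue.
±1% tolerance → brown.

blue, green, grey, blue, brown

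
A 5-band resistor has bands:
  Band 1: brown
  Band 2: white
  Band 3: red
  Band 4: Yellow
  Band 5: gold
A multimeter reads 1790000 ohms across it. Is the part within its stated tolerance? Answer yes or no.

Brown → 1 (first significant figure)
White → 9 (second significant figure)
Red → 2 (third significant figure)
Yellow → ×10^4 multiplier
Gold → ±5% tolerance
192 × 10000 = 1920000 Ω
Allowed range: 1824000 Ω to 2016000 Ω.
1790000 ohms lies outside that range.

no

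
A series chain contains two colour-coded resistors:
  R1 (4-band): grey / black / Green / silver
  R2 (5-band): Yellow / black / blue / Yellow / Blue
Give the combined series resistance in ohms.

12060000 Ω

R1: grey, black → 80; green ×10^5 → 8000000 Ω.
R2: yellow, black, blue → 406; yellow ×10^4 → 4060000 Ω.
Series: 8000000 + 4060000 = 12060000 Ω.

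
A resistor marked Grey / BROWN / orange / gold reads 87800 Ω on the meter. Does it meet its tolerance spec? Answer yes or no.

Grey → 8 (first significant figure)
Brown → 1 (second significant figure)
Orange → ×10^3 multiplier
Gold → ±5% tolerance
81 × 1000 = 81000 Ω
Allowed range: 76950 Ω to 85050 Ω.
87800 Ω lies outside that range.

no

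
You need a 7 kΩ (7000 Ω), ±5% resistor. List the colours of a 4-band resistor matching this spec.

7000 Ω = 70 × 10^2.
7 → violet
0 → black
Multiplier 10^2 → red.
±5% tolerance → gold.

violet, black, red, gold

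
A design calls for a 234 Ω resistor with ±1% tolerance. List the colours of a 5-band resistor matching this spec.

234 Ω = 234 × 10^0.
2 → red
3 → orange
4 → yellow
Multiplier 10^0 → black.
±1% tolerance → brown.

red, orange, yellow, black, brown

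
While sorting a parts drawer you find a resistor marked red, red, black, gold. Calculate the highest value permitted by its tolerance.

23.1 Ω

Red → 2 (first significant figure)
Red → 2 (second significant figure)
Black → ×1 multiplier
Gold → ±5% tolerance
22 × 1 = 22 Ω
Highest = 22 × (1 + 5/100) = 23.1 Ω.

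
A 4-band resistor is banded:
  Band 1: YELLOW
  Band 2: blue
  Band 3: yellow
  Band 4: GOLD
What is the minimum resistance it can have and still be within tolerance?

437000 Ω

Yellow → 4 (first significant figure)
Blue → 6 (second significant figure)
Yellow → ×10^4 multiplier
Gold → ±5% tolerance
46 × 10000 = 460000 Ω
Minimum = 460000 × (1 − 5/100) = 437000 Ω.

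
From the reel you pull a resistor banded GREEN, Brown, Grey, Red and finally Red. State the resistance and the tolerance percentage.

51800 Ω ±2%

Green → 5 (first significant figure)
Brown → 1 (second significant figure)
Grey → 8 (third significant figure)
Red → ×10^2 multiplier
Red → ±2% tolerance
518 × 100 = 51800 Ω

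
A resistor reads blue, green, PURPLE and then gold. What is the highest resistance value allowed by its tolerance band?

Blue → 6 (first significant figure)
Green → 5 (second significant figure)
Violet → ×10^7 multiplier
Gold → ±5% tolerance
65 × 10000000 = 650000000 Ω
Highest = 650000000 × (1 + 5/100) = 682500000 Ω.

682500000 Ω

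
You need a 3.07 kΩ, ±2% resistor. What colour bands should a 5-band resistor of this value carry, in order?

orange, black, violet, brown, red

3070 Ω = 307 × 10^1.
3 → orange
0 → black
7 → violet
Multiplier 10^1 → brown.
±2% tolerance → red.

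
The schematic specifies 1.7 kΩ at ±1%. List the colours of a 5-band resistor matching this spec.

brown, violet, black, brown, brown

1700 Ω = 170 × 10^1.
1 → brown
7 → violet
0 → black
Multiplier 10^1 → brown.
±1% tolerance → brown.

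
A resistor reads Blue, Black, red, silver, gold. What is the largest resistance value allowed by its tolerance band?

Blue → 6 (first significant figure)
Black → 0 (second significant figure)
Red → 2 (third significant figure)
Silver → ×0.01 multiplier
Gold → ±5% tolerance
602 × 0.01 = 6.02 Ω
Largest = 6.02 × (1 + 5/100) = 6.321 Ω.

6.321 Ω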